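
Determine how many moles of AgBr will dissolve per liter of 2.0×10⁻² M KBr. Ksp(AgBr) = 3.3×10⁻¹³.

AgBr(s) ⇌ Ag⁺(aq) + Br⁻(aq)
With Br⁻ already at 2.0×10⁻² M and s small, take [Br⁻] ≈ 2.0×10⁻² M and [Ag⁺] = s.
Ksp = [Ag⁺][Br⁻] = s(2.0×10⁻²)
s = 3.3×10⁻¹³ / (2.0×10⁻²) = 1.7×10⁻¹¹
s = 1.7×10⁻¹¹ M

1.7×10⁻¹¹ M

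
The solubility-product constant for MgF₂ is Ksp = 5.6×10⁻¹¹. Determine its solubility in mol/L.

2.4×10⁻⁴ M

MgF₂(s) ⇌ Mg²⁺(aq) + 2 F⁻(aq)
If s mol/L of MgF₂ dissolves, [Mg²⁺] = s and [F⁻] = 2s.
Ksp = [Mg²⁺][F⁻]^2 = s · (2s)^2 = 4s^3
4s^3 = 5.6×10⁻¹¹  ⇒  s^3 = 1.4×10⁻¹¹
s = (1.4×10⁻¹¹)^(1/3) = 2.4×10⁻⁴ M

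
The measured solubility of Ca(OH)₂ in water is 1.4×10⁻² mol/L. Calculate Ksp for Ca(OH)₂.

Ksp = 1.1×10⁻⁵

Ca(OH)₂(s) ⇌ Ca²⁺(aq) + 2 OH⁻(aq)
Let s be the molar solubility. Then [Ca²⁺] = s and [OH⁻] = 2s.
Ksp = [Ca²⁺][OH⁻]^2 = s · (2s)^2 = 4s^3
Ksp = 4 × (1.4×10⁻²)^3 = 1.1×10⁻⁵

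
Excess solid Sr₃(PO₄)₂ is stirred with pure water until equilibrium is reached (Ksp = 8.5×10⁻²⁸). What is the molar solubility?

1.5×10⁻⁶ M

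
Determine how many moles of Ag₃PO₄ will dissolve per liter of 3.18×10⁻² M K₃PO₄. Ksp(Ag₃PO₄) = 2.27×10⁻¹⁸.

Ag₃PO₄(s) ⇌ 3 Ag⁺(aq) + PO₄³⁻(aq)
With PO₄³⁻ already at 3.18×10⁻² M and s small, take [PO₄³⁻] ≈ 3.18×10⁻² M and [Ag⁺] = 3s.
Ksp = [Ag⁺]^3[PO₄³⁻] = (3s)^3(3.18×10⁻²)
(3s)^3 = 2.27×10⁻¹⁸ / (3.18×10⁻²) = 7.14×10⁻¹⁷
s = 1.38×10⁻⁶ M

1.38×10⁻⁶ M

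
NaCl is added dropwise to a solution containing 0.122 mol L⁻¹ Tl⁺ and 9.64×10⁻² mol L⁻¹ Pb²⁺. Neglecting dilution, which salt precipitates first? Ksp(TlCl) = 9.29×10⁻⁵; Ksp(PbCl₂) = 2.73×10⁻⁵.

The threshold for precipitation is Q = Ksp.
For TlCl: [Cl⁻] = (Ksp/[Tl⁺]) = 7.61×10⁻⁴ mol L⁻¹
For PbCl₂: [Cl⁻] = (Ksp/[Pb²⁺])^(1/2) = 1.68×10⁻² mol L⁻¹
The smaller threshold [Cl⁻] is reached first, so TlCl precipitates first.

TlCl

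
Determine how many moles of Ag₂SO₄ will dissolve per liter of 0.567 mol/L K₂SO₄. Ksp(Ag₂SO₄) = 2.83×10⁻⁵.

Ag₂SO₄(s) ⇌ 2 Ag⁺(aq) + SO₄²⁻(aq)
Let s be the solubility of Ag₂SO₄ here. The common ion gives [SO₄²⁻] ≈ 0.567 mol/L, and [Ag⁺] = 2s.
Ksp = [Ag⁺]^2[SO₄²⁻] = (2s)^2(0.567)
(2s)^2 = 2.83×10⁻⁵ / (0.567) = 4.99×10⁻⁵
s = 3.53×10⁻³ mol/L

3.53×10⁻³ M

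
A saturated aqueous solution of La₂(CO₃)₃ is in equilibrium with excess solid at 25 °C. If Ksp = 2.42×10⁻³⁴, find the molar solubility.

La₂(CO₃)₃(s) ⇌ 2 La³⁺(aq) + 3 CO₃²⁻(aq)
For each mole of La₂(CO₃)₃ that dissolves per liter, [La³⁺] = 2s and [CO₃²⁻] = 3s; let s denote this solubility.
Ksp = [La³⁺]^2[CO₃²⁻]^3 = (2s)^2 · (3s)^3 = 108s^5
108s^5 = 2.42×10⁻³⁴  ⇒  s^5 = 2.24×10⁻³⁶
s = 7.41×10⁻⁸ mol/L

7.41×10⁻⁸ M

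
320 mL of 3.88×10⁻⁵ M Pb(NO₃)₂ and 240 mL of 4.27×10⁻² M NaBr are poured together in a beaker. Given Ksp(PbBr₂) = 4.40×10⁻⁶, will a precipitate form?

No

Total volume after mixing = 320 + 240 = 560 mL.
[Pb²⁺] = (3.88×10⁻⁵)(320)/560 = 2.22×10⁻⁵ M
[Br⁻] = (4.27×10⁻²)(240)/560 = 1.83×10⁻² M
Q = [Pb²⁺][Br⁻]^2 = 7.42×10⁻⁹
Since Q (7.42×10⁻⁹) is less than Ksp (4.40×10⁻⁶), no PbBr₂ precipitates.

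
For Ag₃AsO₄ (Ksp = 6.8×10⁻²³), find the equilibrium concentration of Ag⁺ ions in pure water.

Ag₃AsO₄(s) ⇌ 3 Ag⁺(aq) + AsO₄³⁻(aq)
With molar solubility s: [Ag⁺] = 3s, [AsO₄³⁻] = s.
Ksp = [Ag⁺]^3[AsO₄³⁻] = (3s)^3 · s = 27s^4 = 6.8×10⁻²³
s = 1.3×10⁻⁶ mol/L
[Ag⁺] = 3s = 3.8×10⁻⁶ mol/L

3.8×10⁻⁶ M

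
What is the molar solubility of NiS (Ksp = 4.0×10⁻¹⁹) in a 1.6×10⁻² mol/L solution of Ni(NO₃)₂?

2.5×10⁻¹⁷ M

NiS(s) ⇌ Ni²⁺(aq) + S²⁻(aq)
Ni²⁺ is already present at 1.6×10⁻² mol/L. If s mol/L of NiS dissolves, [S²⁻] = s while [Ni²⁺] ≈ 1.6×10⁻² mol/L.
Ksp = [Ni²⁺][S²⁻] = (1.6×10⁻²)s
s = 4.0×10⁻¹⁹ / (1.6×10⁻²) = 2.5×10⁻¹⁷
s = 2.5×10⁻¹⁷ mol/L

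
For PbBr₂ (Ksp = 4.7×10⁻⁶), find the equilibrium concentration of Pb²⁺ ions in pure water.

1.1×10⁻² M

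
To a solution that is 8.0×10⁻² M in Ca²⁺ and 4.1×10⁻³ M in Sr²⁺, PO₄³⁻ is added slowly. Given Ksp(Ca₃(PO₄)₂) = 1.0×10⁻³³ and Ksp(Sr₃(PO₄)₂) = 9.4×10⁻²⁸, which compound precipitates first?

Ca₃(PO₄)₂

Precipitation begins when Q = Ksp.
For Ca₃(PO₄)₂: [PO₄³⁻] = (Ksp/[Ca²⁺]^3)^(1/2) = 1.4×10⁻¹⁵ M
For Sr₃(PO₄)₂: [PO₄³⁻] = (Ksp/[Sr²⁺]^3)^(1/2) = 1.2×10⁻¹⁰ M
Ca₃(PO₄)₂ requires the lower [PO₄³⁻], so it precipitates first.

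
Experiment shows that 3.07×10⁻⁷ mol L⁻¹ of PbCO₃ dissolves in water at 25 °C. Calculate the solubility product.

Ksp = 9.42×10⁻¹⁴

PbCO₃(s) ⇌ Pb²⁺(aq) + CO₃²⁻(aq)
Call the molar solubility s, so that [Pb²⁺] = s and [CO₃²⁻] = s.
Ksp = [Pb²⁺][CO₃²⁻] = s · s = s^2
Ksp = (3.07×10⁻⁷)^2 = 9.42×10⁻¹⁴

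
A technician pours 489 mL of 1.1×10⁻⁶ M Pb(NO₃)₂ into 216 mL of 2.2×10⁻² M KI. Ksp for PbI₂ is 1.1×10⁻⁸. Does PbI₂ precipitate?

No

The combined volume is 705 mL.
[Pb²⁺] = (1.1×10⁻⁶)(489)/705 = 7.6×10⁻⁷ M
[I⁻] = (2.2×10⁻²)(216)/705 = 6.7×10⁻³ M
Q = [Pb²⁺][I⁻]^2 = 3.5×10⁻¹¹
Q = 3.5×10⁻¹¹ < Ksp = 1.1×10⁻⁸, so the solution is unsaturated and no precipitate forms.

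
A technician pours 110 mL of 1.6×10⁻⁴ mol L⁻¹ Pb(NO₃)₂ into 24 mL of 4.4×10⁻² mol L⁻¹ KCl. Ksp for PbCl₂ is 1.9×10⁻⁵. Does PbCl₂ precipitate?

No

Total volume after mixing = 110 + 24 = 134 mL.
[Pb²⁺] = (1.6×10⁻⁴)(110)/134 = 1.3×10⁻⁴ mol L⁻¹
[Cl⁻] = (4.4×10⁻²)(24)/134 = 7.9×10⁻³ mol L⁻¹
Q = [Pb²⁺][Cl⁻]^2 = 8.2×10⁻⁹
Q = 8.2×10⁻⁹ < Ksp = 1.9×10⁻⁵, so the solution is unsaturated and no precipitate forms.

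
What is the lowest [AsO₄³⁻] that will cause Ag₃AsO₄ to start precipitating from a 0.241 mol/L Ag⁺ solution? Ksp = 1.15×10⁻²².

The threshold for precipitation is Q = Ksp.
Ag₃AsO₄(s) ⇌ 3 Ag⁺(aq) + AsO₄³⁻(aq)
Ksp = [Ag⁺]^3[AsO₄³⁻] = [AsO₄³⁻](0.241)^3
[AsO₄³⁻] = 1.15×10⁻²² / (0.241)^3 = 8.22×10⁻²¹
[AsO₄³⁻] = 8.22×10⁻²¹ mol/L

8.22×10⁻²¹ M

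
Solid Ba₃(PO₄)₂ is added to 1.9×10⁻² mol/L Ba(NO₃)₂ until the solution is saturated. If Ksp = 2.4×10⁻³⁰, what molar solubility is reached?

Ba₃(PO₄)₂(s) ⇌ 3 Ba²⁺(aq) + 2 PO₄³⁻(aq)
Let s be the solubility of Ba₃(PO₄)₂ here. The common ion gives [Ba²⁺] ≈ 1.9×10⁻² mol/L, and [PO₄³⁻] = 2s.
Ksp = [Ba²⁺]^3[PO₄³⁻]^2 = (1.9×10⁻²)^3(2s)^2
(2s)^2 = 2.4×10⁻³⁰ / (1.9×10⁻²)^3 = 3.5×10⁻²⁵
s = 3.0×10⁻¹³ mol/L

3.0×10⁻¹³ M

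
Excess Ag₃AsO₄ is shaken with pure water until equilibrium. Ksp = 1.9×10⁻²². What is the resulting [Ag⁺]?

4.9×10⁻⁶ M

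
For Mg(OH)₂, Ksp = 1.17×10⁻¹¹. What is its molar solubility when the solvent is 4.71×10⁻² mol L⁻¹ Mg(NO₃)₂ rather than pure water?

7.88×10⁻⁶ M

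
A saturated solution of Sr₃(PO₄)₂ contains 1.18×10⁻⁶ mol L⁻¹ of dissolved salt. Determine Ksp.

Ksp = 2.47×10⁻²⁸

Sr₃(PO₄)₂(s) ⇌ 3 Sr²⁺(aq) + 2 PO₄³⁻(aq)
Call the molar solubility s, so that [Sr²⁺] = 3s and [PO₄³⁻] = 2s.
Ksp = [Sr²⁺]^3[PO₄³⁻]^2 = (3s)^3 · (2s)^2 = 108s^5
Ksp = 108 × (1.18×10⁻⁶)^5 = 2.47×10⁻²⁸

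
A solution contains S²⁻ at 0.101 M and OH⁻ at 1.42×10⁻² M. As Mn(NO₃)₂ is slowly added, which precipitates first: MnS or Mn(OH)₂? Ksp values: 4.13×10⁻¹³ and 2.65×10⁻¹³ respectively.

A salt starts to precipitate once the ion product Q reaches its Ksp.
For MnS: [Mn²⁺] = (Ksp/[S²⁻]) = 4.09×10⁻¹² M
For Mn(OH)₂: [Mn²⁺] = (Ksp/[OH⁻]^2) = 1.31×10⁻⁹ M
The smaller threshold [Mn²⁺] is reached first, so MnS precipitates first.

MnS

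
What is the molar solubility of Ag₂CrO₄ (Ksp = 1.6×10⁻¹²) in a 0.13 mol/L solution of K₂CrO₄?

1.8×10⁻⁶ M

Ag₂CrO₄(s) ⇌ 2 Ag⁺(aq) + CrO₄²⁻(aq)
The solution already contains CrO₄²⁻ at 0.13 mol/L. Let s be the molar solubility of Ag₂CrO₄.
[CrO₄²⁻] ≈ 0.13 mol/L (common ion dominates); [Ag⁺] = 2s.
Ksp = [Ag⁺]^2[CrO₄²⁻] = (2s)^2(0.13)
(2s)^2 = 1.6×10⁻¹² / (0.13) = 1.2×10⁻¹¹
s = 1.8×10⁻⁶ mol/L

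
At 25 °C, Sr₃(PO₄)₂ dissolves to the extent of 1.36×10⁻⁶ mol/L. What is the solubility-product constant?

Ksp = 5.02×10⁻²⁸

Sr₃(PO₄)₂(s) ⇌ 3 Sr²⁺(aq) + 2 PO₄³⁻(aq)
For each mole of Sr₃(PO₄)₂ that dissolves per liter, [Sr²⁺] = 3s and [PO₄³⁻] = 2s; let s denote this solubility.
Ksp = [Sr²⁺]^3[PO₄³⁻]^2 = (3s)^3 · (2s)^2 = 108s^5
Ksp = 108 × (1.36×10⁻⁶)^5 = 5.02×10⁻²⁸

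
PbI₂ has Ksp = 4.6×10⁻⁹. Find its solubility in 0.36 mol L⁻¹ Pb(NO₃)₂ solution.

5.7×10⁻⁵ M

PbI₂(s) ⇌ Pb²⁺(aq) + 2 I⁻(aq)
Pb²⁺ is already present at 0.36 mol L⁻¹. If s mol/L of PbI₂ dissolves, [I⁻] = 2s while [Pb²⁺] ≈ 0.36 mol L⁻¹.
Ksp = [Pb²⁺][I⁻]^2 = (0.36)(2s)^2
(2s)^2 = 4.6×10⁻⁹ / (0.36) = 1.3×10⁻⁸
s = 5.7×10⁻⁵ mol L⁻¹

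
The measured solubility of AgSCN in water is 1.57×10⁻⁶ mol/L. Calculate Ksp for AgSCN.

AgSCN(s) ⇌ Ag⁺(aq) + SCN⁻(aq)
Call the molar solubility s, so that [Ag⁺] = s and [SCN⁻] = s.
Ksp = [Ag⁺][SCN⁻] = s · s = s^2
Ksp = (1.57×10⁻⁶)^2 = 2.46×10⁻¹²

Ksp = 2.46×10⁻¹²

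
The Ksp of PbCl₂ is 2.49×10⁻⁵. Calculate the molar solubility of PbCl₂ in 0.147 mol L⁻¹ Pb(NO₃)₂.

6.51×10⁻³ M

PbCl₂(s) ⇌ Pb²⁺(aq) + 2 Cl⁻(aq)
Pb²⁺ is already present at 0.147 mol L⁻¹. If s mol/L of PbCl₂ dissolves, [Cl⁻] = 2s while [Pb²⁺] ≈ 0.147 mol L⁻¹.
Ksp = [Pb²⁺][Cl⁻]^2 = (0.147)(2s)^2
(2s)^2 = 2.49×10⁻⁵ / (0.147) = 1.69×10⁻⁴
s = 6.51×10⁻³ mol L⁻¹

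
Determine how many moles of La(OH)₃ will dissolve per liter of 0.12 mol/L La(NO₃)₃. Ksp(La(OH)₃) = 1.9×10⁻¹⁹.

3.9×10⁻⁷ M

La(OH)₃(s) ⇌ La³⁺(aq) + 3 OH⁻(aq)
The solution already contains La³⁺ at 0.12 mol/L. Let s be the molar solubility of La(OH)₃.
[La³⁺] ≈ 0.12 mol/L (common ion dominates); [OH⁻] = 3s.
Ksp = [La³⁺][OH⁻]^3 = (0.12)(3s)^3
(3s)^3 = 1.9×10⁻¹⁹ / (0.12) = 1.6×10⁻¹⁸
s = 3.9×10⁻⁷ mol/L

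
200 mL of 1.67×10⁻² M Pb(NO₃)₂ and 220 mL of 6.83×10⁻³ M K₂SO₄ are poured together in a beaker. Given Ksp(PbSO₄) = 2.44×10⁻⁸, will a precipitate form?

Total volume after mixing = 200 + 220 = 420 mL.
[Pb²⁺] = (1.67×10⁻²)(200)/420 = 7.95×10⁻³ M
[SO₄²⁻] = (6.83×10⁻³)(220)/420 = 3.58×10⁻³ M
Q = [Pb²⁺][SO₄²⁻] = 2.85×10⁻⁵
Because Q > Ksp (2.85×10⁻⁵ vs 2.44×10⁻⁸), a precipitate of PbSO₄ forms.

Yes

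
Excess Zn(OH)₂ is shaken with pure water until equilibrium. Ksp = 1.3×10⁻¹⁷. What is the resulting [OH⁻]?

3.0×10⁻⁶ M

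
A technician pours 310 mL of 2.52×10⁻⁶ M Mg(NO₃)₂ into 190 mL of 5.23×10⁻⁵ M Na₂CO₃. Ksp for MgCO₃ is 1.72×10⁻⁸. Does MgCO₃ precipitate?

The combined volume is 500 mL.
[Mg²⁺] = (2.52×10⁻⁶)(310)/500 = 1.56×10⁻⁶ M
[CO₃²⁻] = (5.23×10⁻⁵)(190)/500 = 1.99×10⁻⁵ M
Q = [Mg²⁺][CO₃²⁻] = 3.11×10⁻¹¹
Since Q (3.11×10⁻¹¹) is less than Ksp (1.72×10⁻⁸), no MgCO₃ precipitates.

No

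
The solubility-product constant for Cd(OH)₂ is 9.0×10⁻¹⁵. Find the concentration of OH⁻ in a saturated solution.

Cd(OH)₂(s) ⇌ Cd²⁺(aq) + 2 OH⁻(aq)
With molar solubility s: [Cd²⁺] = s, [OH⁻] = 2s.
Ksp = [Cd²⁺][OH⁻]^2 = s · (2s)^2 = 4s^3 = 9.0×10⁻¹⁵
s = 1.3×10⁻⁵ M
[OH⁻] = 2s = 2.6×10⁻⁵ M

2.6×10⁻⁵ M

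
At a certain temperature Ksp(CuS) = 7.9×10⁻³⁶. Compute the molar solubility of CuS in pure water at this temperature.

2.8×10⁻¹⁸ M

CuS(s) ⇌ Cu²⁺(aq) + S²⁻(aq)
Let s be the molar solubility. Then [Cu²⁺] = s and [S²⁻] = s.
Ksp = [Cu²⁺][S²⁻] = s · s = s^2
s^2 = 7.9×10⁻³⁶
Taking the 2nd root, s = 2.8×10⁻¹⁸ M.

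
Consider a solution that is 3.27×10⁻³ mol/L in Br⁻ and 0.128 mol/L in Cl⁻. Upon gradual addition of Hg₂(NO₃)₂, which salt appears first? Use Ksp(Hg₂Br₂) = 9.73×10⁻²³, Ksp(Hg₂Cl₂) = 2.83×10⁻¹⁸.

Hg₂Br₂

A salt starts to precipitate once the ion product Q reaches its Ksp.
For Hg₂Br₂: [Hg₂²⁺] = (Ksp/[Br⁻]^2) = 9.10×10⁻¹⁸ mol/L
For Hg₂Cl₂: [Hg₂²⁺] = (Ksp/[Cl⁻]^2) = 1.73×10⁻¹⁶ mol/L
Hg₂Br₂ requires the lower [Hg₂²⁺], so it precipitates first.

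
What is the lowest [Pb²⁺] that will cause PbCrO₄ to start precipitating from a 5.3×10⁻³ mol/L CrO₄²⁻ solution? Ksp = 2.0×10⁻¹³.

3.8×10⁻¹¹ M

The threshold for precipitation is Q = Ksp.
PbCrO₄(s) ⇌ Pb²⁺(aq) + CrO₄²⁻(aq)
Ksp = [Pb²⁺][CrO₄²⁻] = [Pb²⁺](5.3×10⁻³)
[Pb²⁺] = 2.0×10⁻¹³ / (5.3×10⁻³) = 3.8×10⁻¹¹
[Pb²⁺] = 3.8×10⁻¹¹ mol/L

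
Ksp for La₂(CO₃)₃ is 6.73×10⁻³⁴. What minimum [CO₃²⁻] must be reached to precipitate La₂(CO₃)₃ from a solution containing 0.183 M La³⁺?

2.72×10⁻¹¹ M

A salt starts to precipitate once the ion product Q reaches its Ksp.
La₂(CO₃)₃(s) ⇌ 2 La³⁺(aq) + 3 CO₃²⁻(aq)
Ksp = [La³⁺]^2[CO₃²⁻]^3 = [CO₃²⁻]^3(0.183)^2
[CO₃²⁻]^3 = 6.73×10⁻³⁴ / (0.183)^2 = 2.01×10⁻³²
[CO₃²⁻] = 2.72×10⁻¹¹ M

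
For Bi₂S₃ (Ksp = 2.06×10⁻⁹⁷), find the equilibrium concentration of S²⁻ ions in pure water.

Bi₂S₃(s) ⇌ 2 Bi³⁺(aq) + 3 S²⁻(aq)
Let s be the molar solubility. Then [Bi³⁺] = 2s and [S²⁻] = 3s.
Ksp = [Bi³⁺]^2[S²⁻]^3 = (2s)^2 · (3s)^3 = 108s^5 = 2.06×10⁻⁹⁷
s = 1.80×10⁻²⁰ mol/L
[S²⁻] = 3s = 5.41×10⁻²⁰ mol/L

5.41×10⁻²⁰ M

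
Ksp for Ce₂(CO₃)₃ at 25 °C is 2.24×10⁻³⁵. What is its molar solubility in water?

Ce₂(CO₃)₃(s) ⇌ 2 Ce³⁺(aq) + 3 CO₃²⁻(aq)
If s mol/L of Ce₂(CO₃)₃ dissolves, [Ce³⁺] = 2s and [CO₃²⁻] = 3s.
Ksp = [Ce³⁺]^2[CO₃²⁻]^3 = (2s)^2 · (3s)^3 = 108s^5
108s^5 = 2.24×10⁻³⁵  ⇒  s^5 = 2.07×10⁻³⁷
s = (2.07×10⁻³⁷)^(1/5) = 4.61×10⁻⁸ mol/L

4.61×10⁻⁸ M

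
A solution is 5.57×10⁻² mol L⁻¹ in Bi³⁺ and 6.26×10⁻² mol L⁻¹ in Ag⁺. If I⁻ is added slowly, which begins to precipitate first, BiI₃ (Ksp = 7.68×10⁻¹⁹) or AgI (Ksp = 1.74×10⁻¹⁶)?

Each salt precipitates once Q = Ksp for that salt.
For BiI₃: [I⁻] = (Ksp/[Bi³⁺])^(1/3) = 2.40×10⁻⁶ mol L⁻¹
For AgI: [I⁻] = (Ksp/[Ag⁺]) = 2.78×10⁻¹⁵ mol L⁻¹
The smaller threshold [I⁻] is reached first, so AgI precipitates first.

AgI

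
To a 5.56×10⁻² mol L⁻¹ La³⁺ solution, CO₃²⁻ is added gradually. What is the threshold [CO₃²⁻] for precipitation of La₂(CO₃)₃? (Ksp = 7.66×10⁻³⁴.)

6.28×10⁻¹¹ M

A salt starts to precipitate once the ion product Q reaches its Ksp.
La₂(CO₃)₃(s) ⇌ 2 La³⁺(aq) + 3 CO₃²⁻(aq)
Ksp = [La³⁺]^2[CO₃²⁻]^3 = [CO₃²⁻]^3(5.56×10⁻²)^2
[CO₃²⁻]^3 = 7.66×10⁻³⁴ / (5.56×10⁻²)^2 = 2.48×10⁻³¹
[CO₃²⁻] = 6.28×10⁻¹¹ mol L⁻¹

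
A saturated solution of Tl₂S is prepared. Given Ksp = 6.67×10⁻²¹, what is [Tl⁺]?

2.37×10⁻⁷ M

Tl₂S(s) ⇌ 2 Tl⁺(aq) + S²⁻(aq)
If s mol/L of Tl₂S dissolves, [Tl⁺] = 2s and [S²⁻] = s.
Ksp = [Tl⁺]^2[S²⁻] = (2s)^2 · s = 4s^3 = 6.67×10⁻²¹
s = 1.19×10⁻⁷ mol/L
[Tl⁺] = 2s = 2.37×10⁻⁷ mol/L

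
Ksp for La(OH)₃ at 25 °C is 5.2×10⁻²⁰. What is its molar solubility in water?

La(OH)₃(s) ⇌ La³⁺(aq) + 3 OH⁻(aq)
If s mol/L of La(OH)₃ dissolves, [La³⁺] = s and [OH⁻] = 3s.
Ksp = [La³⁺][OH⁻]^3 = s · (3s)^3 = 27s^4
27s^4 = 5.2×10⁻²⁰  ⇒  s^4 = 1.9×10⁻²¹
s = 6.6×10⁻⁶ M

6.6×10⁻⁶ M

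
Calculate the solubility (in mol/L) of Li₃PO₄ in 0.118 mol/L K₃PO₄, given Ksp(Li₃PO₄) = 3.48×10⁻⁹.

Li₃PO₄(s) ⇌ 3 Li⁺(aq) + PO₄³⁻(aq)
With PO₄³⁻ already at 0.118 mol/L and s small, take [PO₄³⁻] ≈ 0.118 mol/L and [Li⁺] = 3s.
Ksp = [Li⁺]^3[PO₄³⁻] = (3s)^3(0.118)
(3s)^3 = 3.48×10⁻⁹ / (0.118) = 2.95×10⁻⁸
s = 1.03×10⁻³ mol/L

1.03×10⁻³ M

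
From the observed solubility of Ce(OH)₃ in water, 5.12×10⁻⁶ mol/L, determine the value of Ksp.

Ksp = 1.86×10⁻²⁰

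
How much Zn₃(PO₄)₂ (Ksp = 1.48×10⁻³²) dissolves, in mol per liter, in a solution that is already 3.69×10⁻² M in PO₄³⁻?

Zn₃(PO₄)₂(s) ⇌ 3 Zn²⁺(aq) + 2 PO₄³⁻(aq)
Let s be the solubility of Zn₃(PO₄)₂ here. The common ion gives [PO₄³⁻] ≈ 3.69×10⁻² M, and [Zn²⁺] = 3s.
Ksp = [Zn²⁺]^3[PO₄³⁻]^2 = (3s)^3(3.69×10⁻²)^2
(3s)^3 = 1.48×10⁻³² / (3.69×10⁻²)^2 = 1.09×10⁻²⁹
s = 7.38×10⁻¹¹ M

7.38×10⁻¹¹ M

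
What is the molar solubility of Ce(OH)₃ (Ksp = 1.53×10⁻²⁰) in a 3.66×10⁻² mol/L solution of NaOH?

Ce(OH)₃(s) ⇌ Ce³⁺(aq) + 3 OH⁻(aq)
Let s be the solubility of Ce(OH)₃ here. The common ion gives [OH⁻] ≈ 3.66×10⁻² mol/L, and [Ce³⁺] = s.
Ksp = [Ce³⁺][OH⁻]^3 = s(3.66×10⁻²)^3
s = 1.53×10⁻²⁰ / (3.66×10⁻²)^3 = 3.12×10⁻¹⁶
s = 3.12×10⁻¹⁶ mol/L

3.12×10⁻¹⁶ M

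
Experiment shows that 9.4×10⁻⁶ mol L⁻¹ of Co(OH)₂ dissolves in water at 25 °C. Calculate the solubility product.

Ksp = 3.3×10⁻¹⁵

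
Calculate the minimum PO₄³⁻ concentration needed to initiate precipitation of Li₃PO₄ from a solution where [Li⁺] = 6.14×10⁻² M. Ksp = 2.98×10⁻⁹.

1.29×10⁻⁵ M

Each salt precipitates once Q = Ksp for that salt.
Li₃PO₄(s) ⇌ 3 Li⁺(aq) + PO₄³⁻(aq)
Ksp = [Li⁺]^3[PO₄³⁻] = [PO₄³⁻](6.14×10⁻²)^3
[PO₄³⁻] = 2.98×10⁻⁹ / (6.14×10⁻²)^3 = 1.29×10⁻⁵
[PO₄³⁻] = 1.29×10⁻⁵ M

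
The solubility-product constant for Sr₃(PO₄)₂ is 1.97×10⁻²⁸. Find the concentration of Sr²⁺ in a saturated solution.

3.38×10⁻⁶ M

Sr₃(PO₄)₂(s) ⇌ 3 Sr²⁺(aq) + 2 PO₄³⁻(aq)
For each mole of Sr₃(PO₄)₂ that dissolves per liter, [Sr²⁺] = 3s and [PO₄³⁻] = 2s; let s denote this solubility.
Ksp = [Sr²⁺]^3[PO₄³⁻]^2 = (3s)^3 · (2s)^2 = 108s^5 = 1.97×10⁻²⁸
s = 1.13×10⁻⁶ M
[Sr²⁺] = 3s = 3.38×10⁻⁶ M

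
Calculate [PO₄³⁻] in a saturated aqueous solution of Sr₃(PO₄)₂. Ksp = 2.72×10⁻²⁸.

2.41×10⁻⁶ M

Sr₃(PO₄)₂(s) ⇌ 3 Sr²⁺(aq) + 2 PO₄³⁻(aq)
Let s be the molar solubility. Then [Sr²⁺] = 3s and [PO₄³⁻] = 2s.
Ksp = [Sr²⁺]^3[PO₄³⁻]^2 = (3s)^3 · (2s)^2 = 108s^5 = 2.72×10⁻²⁸
s = 1.20×10⁻⁶ mol/L
[PO₄³⁻] = 2s = 2.41×10⁻⁶ mol/L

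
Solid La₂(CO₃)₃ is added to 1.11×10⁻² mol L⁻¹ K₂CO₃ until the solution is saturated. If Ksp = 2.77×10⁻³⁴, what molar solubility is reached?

7.12×10⁻¹⁵ M

La₂(CO₃)₃(s) ⇌ 2 La³⁺(aq) + 3 CO₃²⁻(aq)
CO₃²⁻ is already present at 1.11×10⁻² mol L⁻¹. If s mol/L of La₂(CO₃)₃ dissolves, [La³⁺] = 2s while [CO₃²⁻] ≈ 1.11×10⁻² mol L⁻¹.
Ksp = [La³⁺]^2[CO₃²⁻]^3 = (2s)^2(1.11×10⁻²)^3
(2s)^2 = 2.77×10⁻³⁴ / (1.11×10⁻²)^3 = 2.03×10⁻²⁸
s = 7.12×10⁻¹⁵ mol L⁻¹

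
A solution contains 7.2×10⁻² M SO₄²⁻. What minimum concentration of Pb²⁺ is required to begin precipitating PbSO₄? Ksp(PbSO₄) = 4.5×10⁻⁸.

6.3×10⁻⁷ M

The threshold for precipitation is Q = Ksp.
PbSO₄(s) ⇌ Pb²⁺(aq) + SO₄²⁻(aq)
Ksp = [Pb²⁺][SO₄²⁻] = [Pb²⁺](7.2×10⁻²)
[Pb²⁺] = 4.5×10⁻⁸ / (7.2×10⁻²) = 6.3×10⁻⁷
[Pb²⁺] = 6.3×10⁻⁷ M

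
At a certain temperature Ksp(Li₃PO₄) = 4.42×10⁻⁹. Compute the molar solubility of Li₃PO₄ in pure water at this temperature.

3.58×10⁻³ M

Li₃PO₄(s) ⇌ 3 Li⁺(aq) + PO₄³⁻(aq)
For each mole of Li₃PO₄ that dissolves per liter, [Li⁺] = 3s and [PO₄³⁻] = s; let s denote this solubility.
Ksp = [Li⁺]^3[PO₄³⁻] = (3s)^3 · s = 27s^4
27s^4 = 4.42×10⁻⁹  ⇒  s^4 = 1.64×10⁻¹⁰
s = (1.64×10⁻¹⁰)^(1/4) = 3.58×10⁻³ mol L⁻¹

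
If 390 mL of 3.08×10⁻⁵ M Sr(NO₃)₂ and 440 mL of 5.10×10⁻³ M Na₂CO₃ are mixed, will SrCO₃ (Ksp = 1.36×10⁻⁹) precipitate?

After mixing, V = 390 mL + 440 mL = 830 mL.
[Sr²⁺] = (3.08×10⁻⁵)(390)/830 = 1.45×10⁻⁵ M
[CO₃²⁻] = (5.10×10⁻³)(440)/830 = 2.70×10⁻³ M
Q = [Sr²⁺][CO₃²⁻] = 3.91×10⁻⁸
Because Q > Ksp (3.91×10⁻⁸ vs 1.36×10⁻⁹), a precipitate of SrCO₃ forms.

Yes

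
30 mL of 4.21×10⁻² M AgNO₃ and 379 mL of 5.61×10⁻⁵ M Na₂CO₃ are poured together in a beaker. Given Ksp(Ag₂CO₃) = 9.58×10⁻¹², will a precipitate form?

Yes

The combined volume is 409 mL.
[Ag⁺] = (4.21×10⁻²)(30)/409 = 3.09×10⁻³ M
[CO₃²⁻] = (5.61×10⁻⁵)(379)/409 = 5.20×10⁻⁵ M
Q = [Ag⁺]^2[CO₃²⁻] = 4.96×10⁻¹⁰
Because Q > Ksp (4.96×10⁻¹⁰ vs 9.58×10⁻¹²), a precipitate of Ag₂CO₃ forms.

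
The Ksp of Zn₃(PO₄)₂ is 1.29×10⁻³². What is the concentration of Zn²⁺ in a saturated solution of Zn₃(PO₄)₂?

Zn₃(PO₄)₂(s) ⇌ 3 Zn²⁺(aq) + 2 PO₄³⁻(aq)
If s mol/L of Zn₃(PO₄)₂ dissolves, [Zn²⁺] = 3s and [PO₄³⁻] = 2s.
Ksp = [Zn²⁺]^3[PO₄³⁻]^2 = (3s)^3 · (2s)^2 = 108s^5 = 1.29×10⁻³²
s = 1.64×10⁻⁷ M
[Zn²⁺] = 3s = 4.93×10⁻⁷ M

4.93×10⁻⁷ M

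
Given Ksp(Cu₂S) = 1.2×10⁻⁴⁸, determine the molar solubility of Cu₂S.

Cu₂S(s) ⇌ 2 Cu⁺(aq) + S²⁻(aq)
Call the molar solubility s, so that [Cu⁺] = 2s and [S²⁻] = s.
Ksp = [Cu⁺]^2[S²⁻] = (2s)^2 · s = 4s^3
4s^3 = 1.2×10⁻⁴⁸  ⇒  s^3 = 3.0×10⁻⁴⁹
Taking the 3rd root, s = 6.7×10⁻¹⁷ mol L⁻¹.

6.7×10⁻¹⁷ M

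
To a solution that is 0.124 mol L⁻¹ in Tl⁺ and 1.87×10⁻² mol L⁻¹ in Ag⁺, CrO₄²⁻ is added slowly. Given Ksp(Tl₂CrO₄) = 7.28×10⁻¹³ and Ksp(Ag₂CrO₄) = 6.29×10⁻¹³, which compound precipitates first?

Tl₂CrO₄

Precipitation begins when Q = Ksp.
For Tl₂CrO₄: [CrO₄²⁻] = (Ksp/[Tl⁺]^2) = 4.73×10⁻¹¹ mol L⁻¹
For Ag₂CrO₄: [CrO₄²⁻] = (Ksp/[Ag⁺]^2) = 1.80×10⁻⁹ mol L⁻¹
Since Tl₂CrO₄ needs less CrO₄²⁻ to reach saturation, it precipitates first.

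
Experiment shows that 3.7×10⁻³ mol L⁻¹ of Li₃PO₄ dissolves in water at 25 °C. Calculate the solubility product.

Li₃PO₄(s) ⇌ 3 Li⁺(aq) + PO₄³⁻(aq)
With molar solubility s: [Li⁺] = 3s, [PO₄³⁻] = s.
Ksp = [Li⁺]^3[PO₄³⁻] = (3s)^3 · s = 27s^4
Ksp = 27 × (3.7×10⁻³)^4 = 5.1×10⁻⁹

Ksp = 5.1×10⁻⁹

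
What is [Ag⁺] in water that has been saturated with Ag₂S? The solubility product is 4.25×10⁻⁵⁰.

Ag₂S(s) ⇌ 2 Ag⁺(aq) + S²⁻(aq)
Call the molar solubility s, so that [Ag⁺] = 2s and [S²⁻] = s.
Ksp = [Ag⁺]^2[S²⁻] = (2s)^2 · s = 4s^3 = 4.25×10⁻⁵⁰
s = 2.20×10⁻¹⁷ mol L⁻¹
[Ag⁺] = 2s = 4.40×10⁻¹⁷ mol L⁻¹

4.40×10⁻¹⁷ M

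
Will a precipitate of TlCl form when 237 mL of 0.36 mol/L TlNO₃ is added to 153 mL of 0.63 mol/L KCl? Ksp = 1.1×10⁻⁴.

Yes

Total volume after mixing = 237 + 153 = 390 mL.
[Tl⁺] = (0.36)(237)/390 = 0.22 mol/L
[Cl⁻] = (0.63)(153)/390 = 0.25 mol/L
Q = [Tl⁺][Cl⁻] = 5.4×10⁻²
Since Q (5.4×10⁻²) exceeds Ksp (1.1×10⁻⁴), TlCl will precipitate.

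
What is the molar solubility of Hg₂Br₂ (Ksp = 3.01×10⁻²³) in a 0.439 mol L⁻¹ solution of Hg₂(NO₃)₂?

Hg₂Br₂(s) ⇌ Hg₂²⁺(aq) + 2 Br⁻(aq)
Let s be the solubility of Hg₂Br₂ here. The common ion gives [Hg₂²⁺] ≈ 0.439 mol L⁻¹, and [Br⁻] = 2s.
Ksp = [Hg₂²⁺][Br⁻]^2 = (0.439)(2s)^2
(2s)^2 = 3.01×10⁻²³ / (0.439) = 6.86×10⁻²³
s = 4.14×10⁻¹² mol L⁻¹

4.14×10⁻¹² M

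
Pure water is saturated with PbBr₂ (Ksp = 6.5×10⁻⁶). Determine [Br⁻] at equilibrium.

PbBr₂(s) ⇌ Pb²⁺(aq) + 2 Br⁻(aq)
Call the molar solubility s, so that [Pb²⁺] = s and [Br⁻] = 2s.
Ksp = [Pb²⁺][Br⁻]^2 = s · (2s)^2 = 4s^3 = 6.5×10⁻⁶
s = 1.2×10⁻² mol L⁻¹
[Br⁻] = 2s = 2.4×10⁻² mol L⁻¹

2.4×10⁻² M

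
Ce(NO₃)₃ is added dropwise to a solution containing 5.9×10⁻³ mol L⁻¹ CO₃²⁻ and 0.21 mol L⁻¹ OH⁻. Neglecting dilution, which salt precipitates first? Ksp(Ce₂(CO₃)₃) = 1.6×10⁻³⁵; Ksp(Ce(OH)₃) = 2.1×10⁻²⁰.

Ce(OH)₃

A salt starts to precipitate once the ion product Q reaches its Ksp.
For Ce₂(CO₃)₃: [Ce³⁺] = (Ksp/[CO₃²⁻]^3)^(1/2) = 8.8×10⁻¹⁵ mol L⁻¹
For Ce(OH)₃: [Ce³⁺] = (Ksp/[OH⁻]^3) = 2.3×10⁻¹⁸ mol L⁻¹
Ce(OH)₃ requires the lower [Ce³⁺], so it precipitates first.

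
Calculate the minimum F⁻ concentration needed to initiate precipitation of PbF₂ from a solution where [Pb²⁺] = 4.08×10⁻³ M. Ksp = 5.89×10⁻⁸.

3.80×10⁻³ M

Precipitation begins when Q = Ksp.
PbF₂(s) ⇌ Pb²⁺(aq) + 2 F⁻(aq)
Ksp = [Pb²⁺][F⁻]^2 = [F⁻]^2(4.08×10⁻³)
[F⁻]^2 = 5.89×10⁻⁸ / (4.08×10⁻³) = 1.44×10⁻⁵
[F⁻] = 3.80×10⁻³ M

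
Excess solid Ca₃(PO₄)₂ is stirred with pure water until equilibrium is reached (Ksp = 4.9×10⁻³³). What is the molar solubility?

Ca₃(PO₄)₂(s) ⇌ 3 Ca²⁺(aq) + 2 PO₄³⁻(aq)
With molar solubility s: [Ca²⁺] = 3s, [PO₄³⁻] = 2s.
Ksp = [Ca²⁺]^3[PO₄³⁻]^2 = (3s)^3 · (2s)^2 = 108s^5
108s^5 = 4.9×10⁻³³  ⇒  s^5 = 4.5×10⁻³⁵
Taking the 5th root, s = 1.4×10⁻⁷ mol L⁻¹.

1.4×10⁻⁷ M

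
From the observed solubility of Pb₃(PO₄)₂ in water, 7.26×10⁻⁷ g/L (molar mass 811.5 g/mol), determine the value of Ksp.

s = (7.26×10⁻⁷ g L⁻¹)/(811.5 g mol⁻¹) = 8.9464×10⁻¹⁰ M
Pb₃(PO₄)₂(s) ⇌ 3 Pb²⁺(aq) + 2 PO₄³⁻(aq)
If s mol/L of Pb₃(PO₄)₂ dissolves, [Pb²⁺] = 3s and [PO₄³⁻] = 2s.
Ksp = [Pb²⁺]^3[PO₄³⁻]^2 = (3s)^3 · (2s)^2 = 108s^5
Ksp = 108 × (8.9464×10⁻¹⁰)^5 = 6.19×10⁻⁴⁴

Ksp = 6.19×10⁻⁴⁴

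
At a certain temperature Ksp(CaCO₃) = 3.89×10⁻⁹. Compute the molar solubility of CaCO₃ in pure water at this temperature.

CaCO₃(s) ⇌ Ca²⁺(aq) + CO₃²⁻(aq)
Let s be the molar solubility. Then [Ca²⁺] = s and [CO₃²⁻] = s.
Ksp = [Ca²⁺][CO₃²⁻] = s · s = s^2
s^2 = 3.89×10⁻⁹
s = (3.89×10⁻⁹)^(1/2) = 6.24×10⁻⁵ mol/L

6.24×10⁻⁵ M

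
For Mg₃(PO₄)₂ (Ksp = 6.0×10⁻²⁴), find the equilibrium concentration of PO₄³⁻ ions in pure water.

1.8×10⁻⁵ M

Mg₃(PO₄)₂(s) ⇌ 3 Mg²⁺(aq) + 2 PO₄³⁻(aq)
Call the molar solubility s, so that [Mg²⁺] = 3s and [PO₄³⁻] = 2s.
Ksp = [Mg²⁺]^3[PO₄³⁻]^2 = (3s)^3 · (2s)^2 = 108s^5 = 6.0×10⁻²⁴
s = 8.9×10⁻⁶ mol/L
[PO₄³⁻] = 2s = 1.8×10⁻⁵ mol/L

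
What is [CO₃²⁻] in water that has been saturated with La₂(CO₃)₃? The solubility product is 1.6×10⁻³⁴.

2.0×10⁻⁷ M

La₂(CO₃)₃(s) ⇌ 2 La³⁺(aq) + 3 CO₃²⁻(aq)
With molar solubility s: [La³⁺] = 2s, [CO₃²⁻] = 3s.
Ksp = [La³⁺]^2[CO₃²⁻]^3 = (2s)^2 · (3s)^3 = 108s^5 = 1.6×10⁻³⁴
s = 6.8×10⁻⁸ mol/L
[CO₃²⁻] = 3s = 2.0×10⁻⁷ mol/L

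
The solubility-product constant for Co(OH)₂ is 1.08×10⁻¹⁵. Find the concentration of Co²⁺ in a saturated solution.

6.46×10⁻⁶ M

Co(OH)₂(s) ⇌ Co²⁺(aq) + 2 OH⁻(aq)
Call the molar solubility s, so that [Co²⁺] = s and [OH⁻] = 2s.
Ksp = [Co²⁺][OH⁻]^2 = s · (2s)^2 = 4s^3 = 1.08×10⁻¹⁵
s = 6.46×10⁻⁶ mol/L
[Co²⁺] = s = 6.46×10⁻⁶ mol/L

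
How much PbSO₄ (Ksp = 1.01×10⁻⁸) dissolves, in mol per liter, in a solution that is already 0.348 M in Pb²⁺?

PbSO₄(s) ⇌ Pb²⁺(aq) + SO₄²⁻(aq)
With Pb²⁺ already at 0.348 M and s small, take [Pb²⁺] ≈ 0.348 M and [SO₄²⁻] = s.
Ksp = [Pb²⁺][SO₄²⁻] = (0.348)s
s = 1.01×10⁻⁸ / (0.348) = 2.90×10⁻⁸
s = 2.90×10⁻⁸ M

2.90×10⁻⁸ M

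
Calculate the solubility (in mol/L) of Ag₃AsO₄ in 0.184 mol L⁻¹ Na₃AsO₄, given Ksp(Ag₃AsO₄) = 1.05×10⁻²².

Ag₃AsO₄(s) ⇌ 3 Ag⁺(aq) + AsO₄³⁻(aq)
With AsO₄³⁻ already at 0.184 mol L⁻¹ and s small, take [AsO₄³⁻] ≈ 0.184 mol L⁻¹ and [Ag⁺] = 3s.
Ksp = [Ag⁺]^3[AsO₄³⁻] = (3s)^3(0.184)
(3s)^3 = 1.05×10⁻²² / (0.184) = 5.71×10⁻²²
s = 2.76×10⁻⁸ mol L⁻¹

2.76×10⁻⁸ M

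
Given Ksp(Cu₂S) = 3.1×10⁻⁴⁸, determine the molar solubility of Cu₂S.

Cu₂S(s) ⇌ 2 Cu⁺(aq) + S²⁻(aq)
Call the molar solubility s, so that [Cu⁺] = 2s and [S²⁻] = s.
Ksp = [Cu⁺]^2[S²⁻] = (2s)^2 · s = 4s^3
4s^3 = 3.1×10⁻⁴⁸  ⇒  s^3 = 7.8×10⁻⁴⁹
s = 9.2×10⁻¹⁷ mol L⁻¹

9.2×10⁻¹⁷ M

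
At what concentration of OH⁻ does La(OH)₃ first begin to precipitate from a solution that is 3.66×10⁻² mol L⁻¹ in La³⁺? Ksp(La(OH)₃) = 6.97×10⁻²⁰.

1.24×10⁻⁶ M

Precipitation of each salt begins when its ion product equals Ksp.
La(OH)₃(s) ⇌ La³⁺(aq) + 3 OH⁻(aq)
Ksp = [La³⁺][OH⁻]^3 = [OH⁻]^3(3.66×10⁻²)
[OH⁻]^3 = 6.97×10⁻²⁰ / (3.66×10⁻²) = 1.90×10⁻¹⁸
[OH⁻] = 1.24×10⁻⁶ mol L⁻¹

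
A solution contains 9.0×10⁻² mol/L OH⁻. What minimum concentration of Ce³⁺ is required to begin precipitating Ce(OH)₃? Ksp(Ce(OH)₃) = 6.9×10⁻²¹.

Each salt precipitates once Q = Ksp for that salt.
Ce(OH)₃(s) ⇌ Ce³⁺(aq) + 3 OH⁻(aq)
Ksp = [Ce³⁺][OH⁻]^3 = [Ce³⁺](9.0×10⁻²)^3
[Ce³⁺] = 6.9×10⁻²¹ / (9.0×10⁻²)^3 = 9.5×10⁻¹⁸
[Ce³⁺] = 9.5×10⁻¹⁸ mol/L

9.5×10⁻¹⁸ M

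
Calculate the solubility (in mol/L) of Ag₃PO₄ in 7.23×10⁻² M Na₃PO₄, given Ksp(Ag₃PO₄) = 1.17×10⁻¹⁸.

Ag₃PO₄(s) ⇌ 3 Ag⁺(aq) + PO₄³⁻(aq)
The solution already contains PO₄³⁻ at 7.23×10⁻² M. Let s be the molar solubility of Ag₃PO₄.
[PO₄³⁻] ≈ 7.23×10⁻² M (common ion dominates); [Ag⁺] = 3s.
Ksp = [Ag⁺]^3[PO₄³⁻] = (3s)^3(7.23×10⁻²)
(3s)^3 = 1.17×10⁻¹⁸ / (7.23×10⁻²) = 1.62×10⁻¹⁷
s = 8.43×10⁻⁷ M

8.43×10⁻⁷ M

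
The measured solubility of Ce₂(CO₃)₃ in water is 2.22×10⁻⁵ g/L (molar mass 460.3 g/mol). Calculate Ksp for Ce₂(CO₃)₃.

Ksp = 2.82×10⁻³⁵

Molar solubility s = (2.22×10⁻⁵ g/L) / (460.3 g/mol) = 4.8229×10⁻⁸ mol/L
Ce₂(CO₃)₃(s) ⇌ 2 Ce³⁺(aq) + 3 CO₃²⁻(aq)
If s mol/L of Ce₂(CO₃)₃ dissolves, [Ce³⁺] = 2s and [CO₃²⁻] = 3s.
Ksp = [Ce³⁺]^2[CO₃²⁻]^3 = (2s)^2 · (3s)^3 = 108s^5
Ksp = 108 × (4.8229×10⁻⁸)^5 = 2.82×10⁻³⁵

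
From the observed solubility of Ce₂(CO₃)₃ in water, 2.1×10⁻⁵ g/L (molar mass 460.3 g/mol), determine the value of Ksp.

s = (2.1×10⁻⁵ g L⁻¹)/(460.3 g mol⁻¹) = 4.562×10⁻⁸ M
Ce₂(CO₃)₃(s) ⇌ 2 Ce³⁺(aq) + 3 CO₃²⁻(aq)
Let s be the molar solubility. Then [Ce³⁺] = 2s and [CO₃²⁻] = 3s.
Ksp = [Ce³⁺]^2[CO₃²⁻]^3 = (2s)^2 · (3s)^3 = 108s^5
Ksp = 108 × (4.562×10⁻⁸)^5 = 2.1×10⁻³⁵

Ksp = 2.1×10⁻³⁵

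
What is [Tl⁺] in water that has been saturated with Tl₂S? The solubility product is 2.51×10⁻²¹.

1.71×10⁻⁷ M

Tl₂S(s) ⇌ 2 Tl⁺(aq) + S²⁻(aq)
With molar solubility s: [Tl⁺] = 2s, [S²⁻] = s.
Ksp = [Tl⁺]^2[S²⁻] = (2s)^2 · s = 4s^3 = 2.51×10⁻²¹
s = 8.56×10⁻⁸ mol/L
[Tl⁺] = 2s = 1.71×10⁻⁷ mol/L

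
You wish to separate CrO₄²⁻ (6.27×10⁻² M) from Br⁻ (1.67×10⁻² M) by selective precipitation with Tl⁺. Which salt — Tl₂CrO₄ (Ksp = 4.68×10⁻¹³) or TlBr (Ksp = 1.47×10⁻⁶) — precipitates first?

Tl₂CrO₄

Precipitation begins when Q = Ksp.
For Tl₂CrO₄: [Tl⁺] = (Ksp/[CrO₄²⁻])^(1/2) = 2.73×10⁻⁶ M
For TlBr: [Tl⁺] = (Ksp/[Br⁻]) = 8.80×10⁻⁵ M
Tl₂CrO₄ requires the lower [Tl⁺], so it precipitates first.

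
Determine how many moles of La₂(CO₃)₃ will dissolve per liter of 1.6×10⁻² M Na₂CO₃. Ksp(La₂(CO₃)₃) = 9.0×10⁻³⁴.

7.4×10⁻¹⁵ M

La₂(CO₃)₃(s) ⇌ 2 La³⁺(aq) + 3 CO₃²⁻(aq)
The solution already contains CO₃²⁻ at 1.6×10⁻² M. Let s be the molar solubility of La₂(CO₃)₃.
[CO₃²⁻] ≈ 1.6×10⁻² M (common ion dominates); [La³⁺] = 2s.
Ksp = [La³⁺]^2[CO₃²⁻]^3 = (2s)^2(1.6×10⁻²)^3
(2s)^2 = 9.0×10⁻³⁴ / (1.6×10⁻²)^3 = 2.2×10⁻²⁸
s = 7.4×10⁻¹⁵ M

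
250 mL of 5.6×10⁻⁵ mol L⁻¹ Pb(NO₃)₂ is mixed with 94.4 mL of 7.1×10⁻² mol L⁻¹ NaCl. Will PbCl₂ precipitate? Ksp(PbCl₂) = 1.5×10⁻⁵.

No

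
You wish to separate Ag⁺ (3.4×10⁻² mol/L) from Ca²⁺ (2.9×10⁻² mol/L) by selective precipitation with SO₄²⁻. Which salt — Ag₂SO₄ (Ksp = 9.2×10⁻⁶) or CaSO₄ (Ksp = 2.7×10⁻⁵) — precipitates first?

CaSO₄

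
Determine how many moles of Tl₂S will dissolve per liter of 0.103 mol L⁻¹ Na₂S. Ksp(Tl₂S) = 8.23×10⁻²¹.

Tl₂S(s) ⇌ 2 Tl⁺(aq) + S²⁻(aq)
Let s be the solubility of Tl₂S here. The common ion gives [S²⁻] ≈ 0.103 mol L⁻¹, and [Tl⁺] = 2s.
Ksp = [Tl⁺]^2[S²⁻] = (2s)^2(0.103)
(2s)^2 = 8.23×10⁻²¹ / (0.103) = 7.99×10⁻²⁰
s = 1.41×10⁻¹⁰ mol L⁻¹

1.41×10⁻¹⁰ M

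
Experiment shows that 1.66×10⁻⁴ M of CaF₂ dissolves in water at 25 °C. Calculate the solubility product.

Ksp = 1.83×10⁻¹¹

CaF₂(s) ⇌ Ca²⁺(aq) + 2 F⁻(aq)
If s mol/L of CaF₂ dissolves, [Ca²⁺] = s and [F⁻] = 2s.
Ksp = [Ca²⁺][F⁻]^2 = s · (2s)^2 = 4s^3
Ksp = 4 × (1.66×10⁻⁴)^3 = 1.83×10⁻¹¹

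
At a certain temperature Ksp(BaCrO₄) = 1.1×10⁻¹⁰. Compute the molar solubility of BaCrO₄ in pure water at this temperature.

BaCrO₄(s) ⇌ Ba²⁺(aq) + CrO₄²⁻(aq)
With molar solubility s: [Ba²⁺] = s, [CrO₄²⁻] = s.
Ksp = [Ba²⁺][CrO₄²⁻] = s · s = s^2
s^2 = 1.1×10⁻¹⁰
s = 1.0×10⁻⁵ M

1.0×10⁻⁵ M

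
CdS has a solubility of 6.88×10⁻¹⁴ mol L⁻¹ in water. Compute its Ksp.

CdS(s) ⇌ Cd²⁺(aq) + S²⁻(aq)
For each mole of CdS that dissolves per liter, [Cd²⁺] = s and [S²⁻] = s; let s denote this solubility.
Ksp = [Cd²⁺][S²⁻] = s · s = s^2
Ksp = (6.88×10⁻¹⁴)^2 = 4.73×10⁻²⁷

Ksp = 4.73×10⁻²⁷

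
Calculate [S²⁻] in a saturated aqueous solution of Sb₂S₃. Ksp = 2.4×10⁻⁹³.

Sb₂S₃(s) ⇌ 2 Sb³⁺(aq) + 3 S²⁻(aq)
For each mole of Sb₂S₃ that dissolves per liter, [Sb³⁺] = 2s and [S²⁻] = 3s; let s denote this solubility.
Ksp = [Sb³⁺]^2[S²⁻]^3 = (2s)^2 · (3s)^3 = 108s^5 = 2.4×10⁻⁹³
s = 1.2×10⁻¹⁹ mol/L
[S²⁻] = 3s = 3.5×10⁻¹⁹ mol/L

3.5×10⁻¹⁹ M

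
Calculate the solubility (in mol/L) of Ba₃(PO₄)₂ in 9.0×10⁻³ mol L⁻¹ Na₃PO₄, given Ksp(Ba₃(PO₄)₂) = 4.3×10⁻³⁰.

Ba₃(PO₄)₂(s) ⇌ 3 Ba²⁺(aq) + 2 PO₄³⁻(aq)
The solution already contains PO₄³⁻ at 9.0×10⁻³ mol L⁻¹. Let s be the molar solubility of Ba₃(PO₄)₂.
[PO₄³⁻] ≈ 9.0×10⁻³ mol L⁻¹ (common ion dominates); [Ba²⁺] = 3s.
Ksp = [Ba²⁺]^3[PO₄³⁻]^2 = (3s)^3(9.0×10⁻³)^2
(3s)^3 = 4.3×10⁻³⁰ / (9.0×10⁻³)^2 = 5.3×10⁻²⁶
s = 1.3×10⁻⁹ mol L⁻¹

1.3×10⁻⁹ M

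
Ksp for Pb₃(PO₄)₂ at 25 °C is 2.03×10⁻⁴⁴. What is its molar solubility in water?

7.16×10⁻¹⁰ M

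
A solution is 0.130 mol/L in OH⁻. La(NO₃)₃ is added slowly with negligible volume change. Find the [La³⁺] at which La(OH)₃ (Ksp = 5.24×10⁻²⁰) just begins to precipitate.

2.39×10⁻¹⁷ M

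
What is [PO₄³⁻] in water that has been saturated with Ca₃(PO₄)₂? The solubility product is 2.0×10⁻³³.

2.3×10⁻⁷ M

Ca₃(PO₄)₂(s) ⇌ 3 Ca²⁺(aq) + 2 PO₄³⁻(aq)
Call the molar solubility s, so that [Ca²⁺] = 3s and [PO₄³⁻] = 2s.
Ksp = [Ca²⁺]^3[PO₄³⁻]^2 = (3s)^3 · (2s)^2 = 108s^5 = 2.0×10⁻³³
s = 1.1×10⁻⁷ mol L⁻¹
[PO₄³⁻] = 2s = 2.3×10⁻⁷ mol L⁻¹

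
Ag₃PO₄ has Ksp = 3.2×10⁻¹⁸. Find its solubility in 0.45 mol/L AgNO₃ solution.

Ag₃PO₄(s) ⇌ 3 Ag⁺(aq) + PO₄³⁻(aq)
Ag⁺ is already present at 0.45 mol/L. If s mol/L of Ag₃PO₄ dissolves, [PO₄³⁻] = s while [Ag⁺] ≈ 0.45 mol/L.
Ksp = [Ag⁺]^3[PO₄³⁻] = (0.45)^3s
s = 3.2×10⁻¹⁸ / (0.45)^3 = 3.5×10⁻¹⁷
s = 3.5×10⁻¹⁷ mol/L

3.5×10⁻¹⁷ M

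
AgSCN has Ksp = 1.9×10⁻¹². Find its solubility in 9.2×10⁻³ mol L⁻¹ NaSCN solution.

AgSCN(s) ⇌ Ag⁺(aq) + SCN⁻(aq)
With SCN⁻ already at 9.2×10⁻³ mol L⁻¹ and s small, take [SCN⁻] ≈ 9.2×10⁻³ mol L⁻¹ and [Ag⁺] = s.
Ksp = [Ag⁺][SCN⁻] = s(9.2×10⁻³)
s = 1.9×10⁻¹² / (9.2×10⁻³) = 2.1×10⁻¹⁰
s = 2.1×10⁻¹⁰ mol L⁻¹

2.1×10⁻¹⁰ M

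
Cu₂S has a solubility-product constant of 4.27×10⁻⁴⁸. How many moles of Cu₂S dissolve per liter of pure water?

Cu₂S(s) ⇌ 2 Cu⁺(aq) + S²⁻(aq)
Call the molar solubility s, so that [Cu⁺] = 2s and [S²⁻] = s.
Ksp = [Cu⁺]^2[S²⁻] = (2s)^2 · s = 4s^3
4s^3 = 4.27×10⁻⁴⁸  ⇒  s^3 = 1.07×10⁻⁴⁸
s = (1.07×10⁻⁴⁸)^(1/3) = 1.02×10⁻¹⁶ M

1.02×10⁻¹⁶ M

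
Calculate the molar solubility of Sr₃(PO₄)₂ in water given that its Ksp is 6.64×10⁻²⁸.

Sr₃(PO₄)₂(s) ⇌ 3 Sr²⁺(aq) + 2 PO₄³⁻(aq)
Let s be the molar solubility. Then [Sr²⁺] = 3s and [PO₄³⁻] = 2s.
Ksp = [Sr²⁺]^3[PO₄³⁻]^2 = (3s)^3 · (2s)^2 = 108s^5
108s^5 = 6.64×10⁻²⁸  ⇒  s^5 = 6.15×10⁻³⁰
Taking the 5th root, s = 1.44×10⁻⁶ M.

1.44×10⁻⁶ M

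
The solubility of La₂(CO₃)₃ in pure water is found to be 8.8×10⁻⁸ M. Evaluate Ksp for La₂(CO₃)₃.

Ksp = 5.7×10⁻³⁴

La₂(CO₃)₃(s) ⇌ 2 La³⁺(aq) + 3 CO₃²⁻(aq)
If s mol/L of La₂(CO₃)₃ dissolves, [La³⁺] = 2s and [CO₃²⁻] = 3s.
Ksp = [La³⁺]^2[CO₃²⁻]^3 = (2s)^2 · (3s)^3 = 108s^5
Ksp = 108 × (8.8×10⁻⁸)^5 = 5.7×10⁻³⁴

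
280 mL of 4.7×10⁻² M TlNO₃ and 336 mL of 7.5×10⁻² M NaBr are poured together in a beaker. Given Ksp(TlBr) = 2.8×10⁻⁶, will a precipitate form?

The combined volume is 616 mL.
[Tl⁺] = (4.7×10⁻²)(280)/616 = 2.1×10⁻² M
[Br⁻] = (7.5×10⁻²)(336)/616 = 4.1×10⁻² M
Q = [Tl⁺][Br⁻] = 8.7×10⁻⁴
Since Q (8.7×10⁻⁴) exceeds Ksp (2.8×10⁻⁶), TlBr will precipitate.

Yes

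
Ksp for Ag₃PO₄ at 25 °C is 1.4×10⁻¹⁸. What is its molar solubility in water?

Ag₃PO₄(s) ⇌ 3 Ag⁺(aq) + PO₄³⁻(aq)
Let s be the molar solubility. Then [Ag⁺] = 3s and [PO₄³⁻] = s.
Ksp = [Ag⁺]^3[PO₄³⁻] = (3s)^3 · s = 27s^4
27s^4 = 1.4×10⁻¹⁸  ⇒  s^4 = 5.2×10⁻²⁰
s = (5.2×10⁻²⁰)^(1/4) = 1.5×10⁻⁵ M

1.5×10⁻⁵ M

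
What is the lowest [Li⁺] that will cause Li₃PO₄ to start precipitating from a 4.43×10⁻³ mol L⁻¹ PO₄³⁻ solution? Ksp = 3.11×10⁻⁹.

8.89×10⁻³ M

Precipitation begins when Q = Ksp.
Li₃PO₄(s) ⇌ 3 Li⁺(aq) + PO₄³⁻(aq)
Ksp = [Li⁺]^3[PO₄³⁻] = [Li⁺]^3(4.43×10⁻³)
[Li⁺]^3 = 3.11×10⁻⁹ / (4.43×10⁻³) = 7.02×10⁻⁷
[Li⁺] = 8.89×10⁻³ mol L⁻¹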